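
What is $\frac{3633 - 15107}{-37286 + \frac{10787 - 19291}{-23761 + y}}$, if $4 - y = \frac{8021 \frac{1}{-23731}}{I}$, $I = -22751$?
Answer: $\frac{36792812050584103}{119561061517289511} \approx 0.30773$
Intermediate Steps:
$y = \frac{2159607903}{539903981}$ ($y = 4 - \frac{8021 \frac{1}{-23731}}{-22751} = 4 - 8021 \left(- \frac{1}{23731}\right) \left(- \frac{1}{22751}\right) = 4 - \left(- \frac{8021}{23731}\right) \left(- \frac{1}{22751}\right) = 4 - \frac{8021}{539903981} = \frac{2159607903}{539903981} \approx 4.0$)
$\frac{3633 - 15107}{-37286 + \frac{10787 - 19291}{-23761 + y}} = \frac{3633 - 15107}{-37286 + \frac{10787 - 19291}{-23761 + \frac{2159607903}{539903981}}} = - \frac{11474}{-37286 - \frac{8504}{- \frac{12826498884638}{539903981}}} = - \frac{11474}{-37286 - - \frac{2295671727212}{6413249442319}} = - \frac{11474}{-37286 + \frac{2295671727212}{6413249442319}} = - \frac{11474}{- \frac{239122123034579022}{6413249442319}} = \left(-11474\right) \left(- \frac{6413249442319}{239122123034579022}\right) = \frac{36792812050584103}{119561061517289511}$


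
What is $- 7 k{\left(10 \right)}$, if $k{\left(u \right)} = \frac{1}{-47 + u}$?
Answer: $\frac{7}{37} \approx 0.18919$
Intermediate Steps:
$- 7 k{\left(10 \right)} = - \frac{7}{-47 + 10} = - \frac{7}{-37} = \left(-7\right) \left(- \frac{1}{37}\right) = \frac{7}{37}$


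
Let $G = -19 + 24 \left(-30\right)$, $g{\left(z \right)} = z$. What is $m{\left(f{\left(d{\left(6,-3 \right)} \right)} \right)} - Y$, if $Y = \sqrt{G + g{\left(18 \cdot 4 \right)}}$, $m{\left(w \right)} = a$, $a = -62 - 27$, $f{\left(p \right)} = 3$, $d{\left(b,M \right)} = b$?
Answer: $-89 - i \sqrt{667} \approx -89.0 - 25.826 i$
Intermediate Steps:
$G = -739$ ($G = -19 - 720 = -739$)
$a = -89$
$m{\left(w \right)} = -89$
$Y = i \sqrt{667}$ ($Y = \sqrt{-739 + 18 \cdot 4} = \sqrt{-739 + 72} = \sqrt{-667} = i \sqrt{667} \approx 25.826 i$)
$m{\left(f{\left(d{\left(6,-3 \right)} \right)} \right)} - Y = -89 - i \sqrt{667}$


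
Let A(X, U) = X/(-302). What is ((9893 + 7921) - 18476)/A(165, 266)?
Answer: 199924/165 ≈ 1211.7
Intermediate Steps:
A(X, U) = -X/302 (A(X, U) = X*(-1/302) = -X/302)
((9893 + 7921) - 18476)/A(165, 266) = ((9893 + 7921) - 18476)/((-1/302*165)) = (17814 - 18476)/(-165/302) = -662*(-302/165) = 199924/165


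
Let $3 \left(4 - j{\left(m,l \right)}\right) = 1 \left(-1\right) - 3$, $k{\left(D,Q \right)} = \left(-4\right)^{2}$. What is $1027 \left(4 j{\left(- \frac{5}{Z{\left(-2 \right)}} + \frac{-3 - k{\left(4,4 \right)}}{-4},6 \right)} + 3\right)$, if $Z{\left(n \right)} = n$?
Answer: $\frac{74971}{3} \approx 24990.0$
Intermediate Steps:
$k{\left(D,Q \right)} = 16$
$j{\left(m,l \right)} = \frac{16}{3}$ ($j{\left(m,l \right)} = 4 - \frac{1 \left(-1\right) - 3}{3} = 4 - \frac{-1 - 3}{3} = 4 - - \frac{4}{3} = 4 + \frac{4}{3} = \frac{16}{3}$)
$1027 \left(4 j{\left(- \frac{5}{Z{\left(-2 \right)}} + \frac{-3 - k{\left(4,4 \right)}}{-4},6 \right)} + 3\right) = 1027 \left(4 \cdot \frac{16}{3} + 3\right) = 1027 \left(\frac{64}{3} + 3\right) = 1027 \cdot \frac{73}{3} = \frac{74971}{3}$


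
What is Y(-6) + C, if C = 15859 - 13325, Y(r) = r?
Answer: 2528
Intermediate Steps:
C = 2534
Y(-6) + C = -6 + 2534 = 2528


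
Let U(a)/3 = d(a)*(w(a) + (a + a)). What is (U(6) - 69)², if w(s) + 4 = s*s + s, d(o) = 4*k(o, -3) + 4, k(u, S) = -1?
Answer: 4761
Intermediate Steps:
d(o) = 0 (d(o) = 4*(-1) + 4 = -4 + 4 = 0)
w(s) = -4 + s + s² (w(s) = -4 + (s*s + s) = -4 + (s² + s) = -4 + (s + s²) = -4 + s + s²)
U(a) = 0 (U(a) = 3*(0*((-4 + a + a²) + (a + a))) = 3*(0*((-4 + a + a²) + 2*a)) = 3*(0*(-4 + a² + 3*a)) = 3*0 = 0)
(U(6) - 69)² = (0 - 69)² = (-69)² = 4761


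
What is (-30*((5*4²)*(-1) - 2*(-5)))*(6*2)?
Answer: 25200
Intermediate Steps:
(-30*((5*4²)*(-1) - 2*(-5)))*(6*2) = -30*((5*16)*(-1) + 10)*12 = -30*(80*(-1) + 10)*12 = -30*(-80 + 10)*12 = -30*(-70)*12 = 2100*12 = 25200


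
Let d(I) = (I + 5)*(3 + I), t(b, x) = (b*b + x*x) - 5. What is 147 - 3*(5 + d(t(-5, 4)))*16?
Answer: -76845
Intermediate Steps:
t(b, x) = -5 + b**2 + x**2 (t(b, x) = (b**2 + x**2) - 5 = -5 + b**2 + x**2)
d(I) = (3 + I)*(5 + I) (d(I) = (5 + I)*(3 + I) = (3 + I)*(5 + I))
147 - 3*(5 + d(t(-5, 4)))*16 = 147 - 3*(5 + (15 + (-5 + (-5)**2 + 4**2)**2 + 8*(-5 + (-5)**2 + 4**2)))*16 = 147 - 3*(5 + (15 + (-5 + 25 + 16)**2 + 8*(-5 + 25 + 16)))*16 = 147 - 3*(5 + (15 + 36**2 + 8*36))*16 = 147 - 3*(5 + (15 + 1296 + 288))*16 = 147 - 3*(5 + 1599)*16 = 147 - 3*1604*16 = 147 - 4812*16 = 147 - 76992 = -76845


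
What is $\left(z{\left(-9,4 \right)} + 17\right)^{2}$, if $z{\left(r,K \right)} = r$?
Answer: $64$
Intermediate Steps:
$\left(z{\left(-9,4 \right)} + 17\right)^{2} = \left(-9 + 17\right)^{2} = 8^{2} = 64$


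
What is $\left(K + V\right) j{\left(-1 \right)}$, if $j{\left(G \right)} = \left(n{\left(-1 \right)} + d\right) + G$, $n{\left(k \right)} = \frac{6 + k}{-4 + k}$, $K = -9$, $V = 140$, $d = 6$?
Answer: $524$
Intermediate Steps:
$n{\left(k \right)} = \frac{6 + k}{-4 + k}$
$j{\left(G \right)} = 5 + G$ ($j{\left(G \right)} = \left(\frac{6 - 1}{-4 - 1} + 6\right) + G = \left(\frac{1}{-5} \cdot 5 + 6\right) + G = \left(\left(- \frac{1}{5}\right) 5 + 6\right) + G = \left(-1 + 6\right) + G = 5 + G$)
$\left(K + V\right) j{\left(-1 \right)} = \left(-9 + 140\right) \left(5 - 1\right) = 131 \cdot 4 = 524$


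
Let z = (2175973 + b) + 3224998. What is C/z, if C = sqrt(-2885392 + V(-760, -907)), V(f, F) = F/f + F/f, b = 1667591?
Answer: I*sqrt(104162565035)/1343026780 ≈ 0.00024031*I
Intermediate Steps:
z = 7068562 (z = (2175973 + 1667591) + 3224998 = 3843564 + 3224998 = 7068562)
V(f, F) = 2*F/f
C = I*sqrt(104162565035)/190 (C = sqrt(-2885392 + 2*(-907)/(-760)) = sqrt(-2885392 + 2*(-907)*(-1/760)) = sqrt(-2885392 + 907/380) = sqrt(-1096448053/380) = I*sqrt(104162565035)/190 ≈ 1698.6*I)
C/z = (I*sqrt(104162565035)/190)/7068562 = (I*sqrt(104162565035)/190)*(1/7068562) = I*sqrt(104162565035)/1343026780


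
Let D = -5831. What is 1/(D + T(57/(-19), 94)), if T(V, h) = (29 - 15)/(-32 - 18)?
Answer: -25/145782 ≈ -0.00017149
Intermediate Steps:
T(V, h) = -7/25 (T(V, h) = 14/(-50) = 14*(-1/50) = -7/25)
1/(D + T(57/(-19), 94)) = 1/(-5831 - 7/25) = 1/(-145782/25) = -25/145782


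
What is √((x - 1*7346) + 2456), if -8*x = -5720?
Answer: 5*I*√167 ≈ 64.614*I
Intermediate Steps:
x = 715 (x = -⅛*(-5720) = 715)
√((x - 1*7346) + 2456) = √((715 - 1*7346) + 2456) = √((715 - 7346) + 2456) = √(-6631 + 2456) = √(-4175) = 5*I*√167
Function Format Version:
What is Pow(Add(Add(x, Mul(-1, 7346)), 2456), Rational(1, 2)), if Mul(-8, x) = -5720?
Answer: Mul(5, I, Pow(167, Rational(1, 2))) ≈ Mul(64.614, I)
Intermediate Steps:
x = 715 (x = Mul(Rational(-1, 8), -5720) = 715)
Pow(Add(Add(x, Mul(-1, 7346)), 2456), Rational(1, 2)) = Pow(Add(Add(715, Mul(-1, 7346)), 2456), Rational(1, 2)) = Pow(Add(Add(715, -7346), 2456), Rational(1, 2)) = Pow(Add(-6631, 2456), Rational(1, 2)) = Pow(-4175, Rational(1, 2)) = Mul(5, I, Pow(167, Rational(1, 2)))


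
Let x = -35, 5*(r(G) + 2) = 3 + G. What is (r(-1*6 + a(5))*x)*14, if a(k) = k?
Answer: 784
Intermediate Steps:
r(G) = -7/5 + G/5 (r(G) = -2 + (3 + G)/5 = -2 + (⅗ + G/5) = -7/5 + G/5)
(r(-1*6 + a(5))*x)*14 = ((-7/5 + (-1*6 + 5)/5)*(-35))*14 = ((-7/5 + (-6 + 5)/5)*(-35))*14 = ((-7/5 + (⅕)*(-1))*(-35))*14 = ((-7/5 - ⅕)*(-35))*14 = -8/5*(-35)*14 = 56*14 = 784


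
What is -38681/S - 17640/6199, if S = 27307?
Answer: -15350617/3601619 ≈ -4.2621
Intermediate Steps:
-38681/S - 17640/6199 = -38681/27307 - 17640/6199 = -38681*1/27307 - 17640*1/6199 = -823/581 - 17640/6199 = -15350617/3601619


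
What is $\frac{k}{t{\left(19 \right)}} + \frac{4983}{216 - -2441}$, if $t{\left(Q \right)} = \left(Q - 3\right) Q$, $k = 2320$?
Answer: $\frac{479942}{50483} \approx 9.507$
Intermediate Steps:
$t{\left(Q \right)} = Q \left(-3 + Q\right)$ ($t{\left(Q \right)} = \left(-3 + Q\right) Q = Q \left(-3 + Q\right)$)
$\frac{k}{t{\left(19 \right)}} + \frac{4983}{216 - -2441} = \frac{2320}{19 \left(-3 + 19\right)} + \frac{4983}{216 - -2441} = \frac{2320}{19 \cdot 16} + \frac{4983}{216 + 2441} = \frac{2320}{304} + \frac{4983}{2657} = 2320 \cdot \frac{1}{304} + 4983 \cdot \frac{1}{2657} = \frac{145}{19} + \frac{4983}{2657} = \frac{479942}{50483}$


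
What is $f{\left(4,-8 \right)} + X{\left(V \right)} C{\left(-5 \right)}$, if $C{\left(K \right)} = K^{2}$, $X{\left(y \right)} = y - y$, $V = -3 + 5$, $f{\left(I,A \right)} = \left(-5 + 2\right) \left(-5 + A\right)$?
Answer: $39$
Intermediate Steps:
$f{\left(I,A \right)} = 15 - 3 A$ ($f{\left(I,A \right)} = - 3 \left(-5 + A\right) = 15 - 3 A$)
$V = 2$
$X{\left(y \right)} = 0$
$f{\left(4,-8 \right)} + X{\left(V \right)} C{\left(-5 \right)} = \left(15 - -24\right) + 0 \left(-5\right)^{2} = \left(15 + 24\right) + 0 \cdot 25 = 39 + 0 = 39$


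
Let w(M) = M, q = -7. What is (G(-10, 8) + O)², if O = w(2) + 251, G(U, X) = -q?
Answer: 67600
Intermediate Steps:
G(U, X) = 7 (G(U, X) = -1*(-7) = 7)
O = 253 (O = 2 + 251 = 253)
(G(-10, 8) + O)² = (7 + 253)² = 260² = 67600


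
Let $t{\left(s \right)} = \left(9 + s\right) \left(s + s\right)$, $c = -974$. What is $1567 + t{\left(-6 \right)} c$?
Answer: $36631$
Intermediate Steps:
$t{\left(s \right)} = 2 s \left(9 + s\right)$ ($t{\left(s \right)} = \left(9 + s\right) 2 s = 2 s \left(9 + s\right)$)
$1567 + t{\left(-6 \right)} c = 1567 + 2 \left(-6\right) \left(9 - 6\right) \left(-974\right) = 1567 + 2 \left(-6\right) 3 \left(-974\right) = 1567 - -35064 = 1567 + 35064 = 36631$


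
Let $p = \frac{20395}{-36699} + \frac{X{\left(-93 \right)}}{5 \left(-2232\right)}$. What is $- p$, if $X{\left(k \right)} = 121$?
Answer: $\frac{77349593}{136520280} \approx 0.56658$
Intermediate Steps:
$p = - \frac{77349593}{136520280}$ ($p = \frac{20395}{-36699} + \frac{121}{5 \left(-2232\right)} = 20395 \left(- \frac{1}{36699}\right) + \frac{121}{-11160} = - \frac{20395}{36699} + 121 \left(- \frac{1}{11160}\right) = - \frac{20395}{36699} - \frac{121}{11160} = - \frac{77349593}{136520280} \approx -0.56658$)
$- p = \left(-1\right) \left(- \frac{77349593}{136520280}\right) = \frac{77349593}{136520280}$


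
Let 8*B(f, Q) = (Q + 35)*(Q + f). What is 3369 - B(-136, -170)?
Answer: -7179/4 ≈ -1794.8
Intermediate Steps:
B(f, Q) = (35 + Q)*(Q + f)/8 (B(f, Q) = ((Q + 35)*(Q + f))/8 = ((35 + Q)*(Q + f))/8 = (35 + Q)*(Q + f)/8)
3369 - B(-136, -170) = 3369 - ((⅛)*(-170)² + (35/8)*(-170) + (35/8)*(-136) + (⅛)*(-170)*(-136)) = 3369 - ((⅛)*28900 - 2975/4 - 595 + 2890) = 3369 - (7225/2 - 2975/4 - 595 + 2890) = 3369 - 1*20655/4 = 3369 - 20655/4 = -7179/4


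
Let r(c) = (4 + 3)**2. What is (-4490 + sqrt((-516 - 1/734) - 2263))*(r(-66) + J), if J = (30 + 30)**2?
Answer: -16384010 + 10947*I*sqrt(166355962)/734 ≈ -1.6384e+7 + 1.9236e+5*I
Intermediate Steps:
r(c) = 49 (r(c) = 7**2 = 49)
J = 3600 (J = 60**2 = 3600)
(-4490 + sqrt((-516 - 1/734) - 2263))*(r(-66) + J) = (-4490 + sqrt((-516 - 1/734) - 2263))*(49 + 3600) = (-4490 + sqrt((-516 - 1*1/734) - 2263))*3649 = (-4490 + sqrt((-516 - 1/734) - 2263))*3649 = (-4490 + sqrt(-378745/734 - 2263))*3649 = (-4490 + sqrt(-2039787/734))*3649 = (-4490 + 3*I*sqrt(166355962)/734)*3649 = -16384010 + 10947*I*sqrt(166355962)/734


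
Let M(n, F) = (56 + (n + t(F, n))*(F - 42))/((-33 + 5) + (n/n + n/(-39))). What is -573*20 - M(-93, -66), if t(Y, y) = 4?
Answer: -885379/80 ≈ -11067.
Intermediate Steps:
M(n, F) = (56 + (-42 + F)*(4 + n))/(-27 - n/39) (M(n, F) = (56 + (n + 4)*(F - 42))/((-33 + 5) + (n/n + n/(-39))) = (56 + (4 + n)*(-42 + F))/(-28 + (1 + n*(-1/39))) = (56 + (-42 + F)*(4 + n))/(-28 + (1 - n/39)) = (56 + (-42 + F)*(4 + n))/(-27 - n/39))
-573*20 - M(-93, -66) = -573*20 - 39*(112 - 4*(-66) + 42*(-93) - 1*(-66)*(-93))/(1053 - 93) = -11460 - 39*(112 + 264 - 3906 - 6138)/960 = -11460 - 39*(-9668)/960 = -11460 - 1*(-31421/80) = -11460 + 31421/80 = -885379/80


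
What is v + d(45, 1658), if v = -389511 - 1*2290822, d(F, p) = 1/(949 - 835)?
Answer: -305557961/114 ≈ -2.6803e+6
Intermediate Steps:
d(F, p) = 1/114
v = -2680333 (v = -389511 - 2290822 = -2680333)
v + d(45, 1658) = -2680333 + 1/114 = -305557961/114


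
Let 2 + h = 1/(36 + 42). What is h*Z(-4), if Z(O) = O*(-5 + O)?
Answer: -930/13 ≈ -71.538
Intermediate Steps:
h = -155/78 (h = -2 + 1/(36 + 42) = -2 + 1/78 = -155/78 ≈ -1.9872)
h*Z(-4) = -(-310)*(-5 - 4)/39 = -(-310)*(-9)/39 = -155/78*36 = -930/13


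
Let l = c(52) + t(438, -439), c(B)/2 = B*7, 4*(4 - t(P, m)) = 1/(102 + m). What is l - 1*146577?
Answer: -196599059/1348 ≈ -1.4585e+5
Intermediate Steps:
t(P, m) = 4 - 1/(4*(102 + m))
c(B) = 14*B (c(B) = 2*(B*7) = 2*(7*B) = 14*B)
l = 986737/1348 (l = 14*52 + (1631 + 16*(-439))/(4*(102 - 439)) = 728 + (1/4)*(1631 - 7024)/(-337) = 728 + (1/4)*(-1/337)*(-5393) = 728 + 5393/1348 = 986737/1348 ≈ 732.00)
l - 1*146577 = 986737/1348 - 1*146577 = 986737/1348 - 146577 = -196599059/1348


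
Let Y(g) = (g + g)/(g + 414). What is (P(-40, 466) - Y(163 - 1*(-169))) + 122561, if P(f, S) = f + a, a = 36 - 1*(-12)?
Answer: 45717905/373 ≈ 1.2257e+5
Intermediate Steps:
Y(g) = 2*g/(414 + g) (Y(g) = (2*g)/(414 + g) = 2*g/(414 + g))
a = 48 (a = 36 + 12 = 48)
P(f, S) = 48 + f (P(f, S) = f + 48 = 48 + f)
(P(-40, 466) - Y(163 - 1*(-169))) + 122561 = ((48 - 40) - 2*(163 - 1*(-169))/(414 + (163 - 1*(-169)))) + 122561 = (8 - 2*(163 + 169)/(414 + (163 + 169))) + 122561 = (8 - 2*332/(414 + 332)) + 122561 = (8 - 2*332/746) + 122561 = (8 - 1*332/373) + 122561 = (8 - 332/373) + 122561 = 2652/373 + 122561 = 45717905/373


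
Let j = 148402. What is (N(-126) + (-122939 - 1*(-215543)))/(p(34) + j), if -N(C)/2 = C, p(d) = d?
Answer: 23214/37109 ≈ 0.62556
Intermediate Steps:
N(C) = -2*C
(N(-126) + (-122939 - 1*(-215543)))/(p(34) + j) = (-2*(-126) + (-122939 - 1*(-215543)))/(34 + 148402) = (252 + (-122939 + 215543))/148436 = (252 + 92604)*(1/148436) = 92856*(1/148436) = 23214/37109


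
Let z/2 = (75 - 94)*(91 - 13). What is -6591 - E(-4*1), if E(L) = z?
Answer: -3627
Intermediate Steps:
z = -2964 (z = 2*((75 - 94)*(91 - 13)) = 2*(-19*78) = 2*(-1482) = -2964)
E(L) = -2964
-6591 - E(-4*1) = -6591 - 1*(-2964) = -6591 + 2964 = -3627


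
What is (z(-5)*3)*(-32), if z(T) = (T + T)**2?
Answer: -9600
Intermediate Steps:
z(T) = 4*T**2 (z(T) = (2*T)**2 = 4*T**2)
(z(-5)*3)*(-32) = ((4*(-5)**2)*3)*(-32) = ((4*25)*3)*(-32) = (100*3)*(-32) = 300*(-32) = -9600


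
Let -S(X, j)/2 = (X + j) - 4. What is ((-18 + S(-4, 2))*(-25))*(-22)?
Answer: -3300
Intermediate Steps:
S(X, j) = 8 - 2*X - 2*j (S(X, j) = -2*((X + j) - 4) = -2*(-4 + X + j) = 8 - 2*X - 2*j)
((-18 + S(-4, 2))*(-25))*(-22) = ((-18 + (8 - 2*(-4) - 2*2))*(-25))*(-22) = ((-18 + (8 + 8 - 4))*(-25))*(-22) = ((-18 + 12)*(-25))*(-22) = -6*(-25)*(-22) = 150*(-22) = -3300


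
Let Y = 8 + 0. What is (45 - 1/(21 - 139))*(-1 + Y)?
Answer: 37177/118 ≈ 315.06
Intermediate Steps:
Y = 8
(45 - 1/(21 - 139))*(-1 + Y) = (45 - 1/(21 - 139))*(-1 + 8) = (45 - 1/(-118))*7 = (45 - 1*(-1/118))*7 = (45 + 1/118)*7 = (5311/118)*7 = 37177/118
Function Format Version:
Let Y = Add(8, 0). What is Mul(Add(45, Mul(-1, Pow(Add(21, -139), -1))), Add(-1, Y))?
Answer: Rational(37177, 118) ≈ 315.06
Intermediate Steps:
Y = 8
Mul(Add(45, Mul(-1, Pow(Add(21, -139), -1))), Add(-1, Y)) = Mul(Add(45, Mul(-1, Pow(Add(21, -139), -1))), Add(-1, 8)) = Mul(Add(45, Mul(-1, Pow(-118, -1))), 7) = Mul(Add(45, Mul(-1, Rational(-1, 118))), 7) = Mul(Add(45, Rational(1, 118)), 7) = Mul(Rational(5311, 118), 7) = Rational(37177, 118)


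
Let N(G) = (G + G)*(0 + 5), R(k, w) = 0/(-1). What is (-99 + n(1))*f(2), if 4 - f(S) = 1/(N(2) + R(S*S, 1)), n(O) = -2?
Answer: -7979/20 ≈ -398.95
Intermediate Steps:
R(k, w) = 0 (R(k, w) = 0*(-1) = 0)
N(G) = 10*G (N(G) = (2*G)*5 = 10*G)
f(S) = 79/20 (f(S) = 4 - 1/(10*2 + 0) = 4 - 1/(20 + 0) = 4 - 1/20 = 79/20)
(-99 + n(1))*f(2) = (-99 - 2)*(79/20) = -101*79/20 = -7979/20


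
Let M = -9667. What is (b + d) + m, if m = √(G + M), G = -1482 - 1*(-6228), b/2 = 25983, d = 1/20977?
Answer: 1090090783/20977 + I*√4921 ≈ 51966.0 + 70.15*I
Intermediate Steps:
d = 1/20977 ≈ 4.7671e-5
b = 51966 (b = 2*25983 = 51966)
G = 4746 (G = -1482 + 6228 = 4746)
m = I*√4921 (m = √(4746 - 9667) = √(-4921) = I*√4921 ≈ 70.15*I)
(b + d) + m = (51966 + 1/20977) + I*√4921 = 1090090783/20977 + I*√4921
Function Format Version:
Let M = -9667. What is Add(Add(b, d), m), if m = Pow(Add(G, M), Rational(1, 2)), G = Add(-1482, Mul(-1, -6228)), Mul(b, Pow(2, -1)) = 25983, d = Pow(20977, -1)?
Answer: Add(Rational(1090090783, 20977), Mul(I, Pow(4921, Rational(1, 2)))) ≈ Add(51966., Mul(70.150, I))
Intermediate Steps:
d = Rational(1, 20977) ≈ 4.7671e-5
b = 51966 (b = Mul(2, 25983) = 51966)
G = 4746 (G = Add(-1482, 6228) = 4746)
m = Mul(I, Pow(4921, Rational(1, 2))) (m = Pow(Add(4746, -9667), Rational(1, 2)) = Pow(-4921, Rational(1, 2)) = Mul(I, Pow(4921, Rational(1, 2))) ≈ Mul(70.150, I))
Add(Add(b, d), m) = Add(Add(51966, Rational(1, 20977)), Mul(I, Pow(4921, Rational(1, 2)))) = Add(Rational(1090090783, 20977), Mul(I, Pow(4921, Rational(1, 2))))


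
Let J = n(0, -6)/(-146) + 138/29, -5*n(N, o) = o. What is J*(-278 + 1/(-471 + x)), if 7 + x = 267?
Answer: -2949550497/2233435 ≈ -1320.6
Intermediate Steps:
x = 260 (x = -7 + 267 = 260)
n(N, o) = -o/5
J = 50283/10585 (J = -⅕*(-6)/(-146) + 138/29 = (6/5)*(-1/146) + 138*(1/29) = -3/365 + 138/29 = 50283/10585 ≈ 4.7504)
J*(-278 + 1/(-471 + x)) = 50283*(-278 + 1/(-471 + 260))/10585 = 50283*(-278 + 1/(-211))/10585 = 50283*(-278 - 1/211)/10585 = (50283/10585)*(-58659/211) = -2949550497/2233435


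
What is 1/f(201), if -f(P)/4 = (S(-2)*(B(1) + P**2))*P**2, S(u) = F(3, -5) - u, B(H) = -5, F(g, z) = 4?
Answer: -1/39168931104 ≈ -2.5530e-11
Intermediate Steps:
S(u) = 4 - u
f(P) = -4*P**2*(-30 + 6*P**2) (f(P) = -4*(4 - 1*(-2))*(-5 + P**2)*P**2 = -4*(4 + 2)*(-5 + P**2)*P**2 = -4*6*(-5 + P**2)*P**2 = -4*(-30 + 6*P**2)*P**2 = -4*P**2*(-30 + 6*P**2))
1/f(201) = 1/(24*201**2*(5 - 1*201**2)) = 1/(24*40401*(5 - 1*40401)) = 1/(24*40401*(5 - 40401)) = 1/(24*40401*(-40396)) = 1/(-39168931104) = -1/39168931104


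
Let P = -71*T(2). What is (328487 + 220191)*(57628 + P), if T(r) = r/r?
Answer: 31580259646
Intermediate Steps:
T(r) = 1
P = -71 (P = -71*1 = -71)
(328487 + 220191)*(57628 + P) = (328487 + 220191)*(57628 - 71) = 548678*57557 = 31580259646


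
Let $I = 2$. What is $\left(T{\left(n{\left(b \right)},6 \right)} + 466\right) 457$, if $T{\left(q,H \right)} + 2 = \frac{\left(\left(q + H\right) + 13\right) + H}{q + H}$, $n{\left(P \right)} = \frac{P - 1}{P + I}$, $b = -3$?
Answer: $\frac{2133733}{10} \approx 2.1337 \cdot 10^{5}$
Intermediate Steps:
$n{\left(P \right)} = \frac{-1 + P}{2 + P}$ ($n{\left(P \right)} = \frac{P - 1}{P + 2} = \frac{-1 + P}{2 + P}$)
$T{\left(q,H \right)} = -2 + \frac{13 + q + 2 H}{H + q}$ ($T{\left(q,H \right)} = -2 + \frac{\left(\left(q + H\right) + 13\right) + H}{q + H} = -2 + \frac{\left(\left(H + q\right) + 13\right) + H}{H + q} = -2 + \frac{\left(13 + H + q\right) + H}{H + q} = -2 + \frac{13 + q + 2 H}{H + q}$)
$\left(T{\left(n{\left(b \right)},6 \right)} + 466\right) 457 = \left(\frac{13 - \frac{-1 - 3}{2 - 3}}{6 + \frac{-1 - 3}{2 - 3}} + 466\right) 457 = \left(\frac{13 - \frac{1}{-1} \left(-4\right)}{6 + \frac{1}{-1} \left(-4\right)} + 466\right) 457 = \left(\frac{13 - \left(-1\right) \left(-4\right)}{6 - -4} + 466\right) 457 = \left(\frac{13 - 4}{6 + 4} + 466\right) 457 = \left(\frac{13 - 4}{10} + 466\right) 457 = \left(\frac{1}{10} \cdot 9 + 466\right) 457 = \left(\frac{9}{10} + 466\right) 457 = \frac{4669}{10} \cdot 457 = \frac{2133733}{10}$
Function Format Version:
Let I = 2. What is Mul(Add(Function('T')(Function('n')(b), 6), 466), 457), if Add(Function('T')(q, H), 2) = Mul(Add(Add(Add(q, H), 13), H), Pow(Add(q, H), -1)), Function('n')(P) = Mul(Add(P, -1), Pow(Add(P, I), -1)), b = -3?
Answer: Rational(2133733, 10) ≈ 2.1337e+5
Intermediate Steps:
Function('n')(P) = Mul(Pow(Add(2, P), -1), Add(-1, P)) (Function('n')(P) = Mul(Add(P, -1), Pow(Add(P, 2), -1)) = Mul(Add(-1, P), Pow(Add(2, P), -1)) = Mul(Pow(Add(2, P), -1), Add(-1, P)))
Function('T')(q, H) = Add(-2, Mul(Pow(Add(H, q), -1), Add(13, q, Mul(2, H)))) (Function('T')(q, H) = Add(-2, Mul(Add(Add(Add(q, H), 13), H), Pow(Add(q, H), -1))) = Add(-2, Mul(Add(Add(Add(H, q), 13), H), Pow(Add(H, q), -1))) = Add(-2, Mul(Add(Add(13, H, q), H), Pow(Add(H, q), -1))) = Add(-2, Mul(Add(13, q, Mul(2, H)), Pow(Add(H, q), -1))) = Add(-2, Mul(Pow(Add(H, q), -1), Add(13, q, Mul(2, H)))))
Mul(Add(Function('T')(Function('n')(b), 6), 466), 457) = Mul(Add(Mul(Pow(Add(6, Mul(Pow(Add(2, -3), -1), Add(-1, -3))), -1), Add(13, Mul(-1, Mul(Pow(Add(2, -3), -1), Add(-1, -3))))), 466), 457) = Mul(Add(Mul(Pow(Add(6, Mul(Pow(-1, -1), -4)), -1), Add(13, Mul(-1, Mul(Pow(-1, -1), -4)))), 466), 457) = Mul(Add(Mul(Pow(Add(6, Mul(-1, -4)), -1), Add(13, Mul(-1, Mul(-1, -4)))), 466), 457) = Mul(Add(Mul(Pow(Add(6, 4), -1), Add(13, Mul(-1, 4))), 466), 457) = Mul(Add(Mul(Pow(10, -1), Add(13, -4)), 466), 457) = Mul(Add(Mul(Rational(1, 10), 9), 466), 457) = Mul(Add(Rational(9, 10), 466), 457) = Mul(Rational(4669, 10), 457) = Rational(2133733, 10)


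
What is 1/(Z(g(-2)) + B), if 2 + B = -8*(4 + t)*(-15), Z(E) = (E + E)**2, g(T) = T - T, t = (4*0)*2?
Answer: 1/478 ≈ 0.0020920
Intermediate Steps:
t = 0 (t = 0*2 = 0)
g(T) = 0
Z(E) = 4*E**2 (Z(E) = (2*E)**2 = 4*E**2)
B = 478 (B = -2 - 8*(4 + 0)*(-15) = -2 - 8*4*(-15) = -2 - 32*(-15) = -2 + 480 = 478)
1/(Z(g(-2)) + B) = 1/(4*0**2 + 478) = 1/(4*0 + 478) = 1/(0 + 478) = 1/478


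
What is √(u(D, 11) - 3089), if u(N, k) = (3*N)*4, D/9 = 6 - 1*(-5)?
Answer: I*√1901 ≈ 43.6*I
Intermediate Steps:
D = 99 (D = 9*(6 - 1*(-5)) = 9*(6 + 5) = 9*11 = 99)
u(N, k) = 12*N
√(u(D, 11) - 3089) = √(12*99 - 3089) = √(1188 - 3089) = √(-1901) = I*√1901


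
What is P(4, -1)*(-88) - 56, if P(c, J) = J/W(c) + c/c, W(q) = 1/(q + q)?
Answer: 560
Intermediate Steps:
W(q) = 1/(2*q)
P(c, J) = 1 + 2*J*c (P(c, J) = J/((1/(2*c))) + c/c = J*(2*c) + 1 = 2*J*c + 1 = 1 + 2*J*c)
P(4, -1)*(-88) - 56 = (1 + 2*(-1)*4)*(-88) - 56 = (1 - 8)*(-88) - 56 = -7*(-88) - 56 = 616 - 56 = 560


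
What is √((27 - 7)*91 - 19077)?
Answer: I*√17257 ≈ 131.37*I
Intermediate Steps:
√((27 - 7)*91 - 19077) = √(20*91 - 19077) = √(1820 - 19077) = √(-17257) = I*√17257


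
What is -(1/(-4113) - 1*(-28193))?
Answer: -115957808/4113 ≈ -28193.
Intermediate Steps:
-(1/(-4113) - 1*(-28193)) = -(-1/4113 + 28193) = -1*115957808/4113 = -115957808/4113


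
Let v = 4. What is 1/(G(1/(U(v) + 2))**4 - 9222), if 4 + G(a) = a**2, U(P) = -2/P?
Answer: -6561/59456966 ≈ -0.00011035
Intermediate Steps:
G(a) = -4 + a**2
1/(G(1/(U(v) + 2))**4 - 9222) = 1/((-4 + (1/(-2/4 + 2))**2)**4 - 9222) = 1/((-4 + (1/(-2*1/4 + 2))**2)**4 - 9222) = 1/((-4 + (1/(-1/2 + 2))**2)**4 - 9222) = 1/((-4 + (1/(3/2))**2)**4 - 9222) = 1/((-4 + (2/3)**2)**4 - 9222) = 1/((-4 + 4/9)**4 - 9222) = 1/((-32/9)**4 - 9222) = 1/(1048576/6561 - 9222) = 1/(-59456966/6561) = -6561/59456966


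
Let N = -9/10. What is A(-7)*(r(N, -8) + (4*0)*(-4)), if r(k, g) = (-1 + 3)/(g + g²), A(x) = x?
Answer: -¼ ≈ -0.25000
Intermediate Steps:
N = -9/10 (N = -9*⅒ = -9/10 ≈ -0.90000)
r(k, g) = 2/(g + g²)
A(-7)*(r(N, -8) + (4*0)*(-4)) = -7*(2/(-8*(1 - 8)) + (4*0)*(-4)) = -7*(2*(-⅛)/(-7) + 0*(-4)) = -7*(2*(-⅛)*(-⅐) + 0) = -7*(1/28 + 0) = -7*1/28 = -¼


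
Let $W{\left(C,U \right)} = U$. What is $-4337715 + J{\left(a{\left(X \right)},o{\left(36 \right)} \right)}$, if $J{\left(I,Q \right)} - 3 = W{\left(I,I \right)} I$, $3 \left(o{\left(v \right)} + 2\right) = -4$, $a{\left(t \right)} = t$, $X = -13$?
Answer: $-4337543$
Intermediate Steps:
$o{\left(v \right)} = - \frac{10}{3}$ ($o{\left(v \right)} = -2 + \frac{1}{3} \left(-4\right) = -2 - \frac{4}{3} = - \frac{10}{3}$)
$J{\left(I,Q \right)} = 3 + I^{2}$ ($J{\left(I,Q \right)} = 3 + I I = 3 + I^{2}$)
$-4337715 + J{\left(a{\left(X \right)},o{\left(36 \right)} \right)} = -4337715 + \left(3 + \left(-13\right)^{2}\right) = -4337715 + \left(3 + 169\right) = -4337715 + 172 = -4337543$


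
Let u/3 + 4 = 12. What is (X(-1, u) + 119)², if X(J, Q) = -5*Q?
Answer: 1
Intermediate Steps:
u = 24 (u = -12 + 3*12 = -12 + 36 = 24)
(X(-1, u) + 119)² = (-5*24 + 119)² = (-120 + 119)² = (-1)² = 1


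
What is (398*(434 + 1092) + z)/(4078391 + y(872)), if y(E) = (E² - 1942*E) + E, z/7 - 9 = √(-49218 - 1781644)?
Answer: 607411/3146223 + 7*I*√1830862/3146223 ≈ 0.19306 + 0.0030105*I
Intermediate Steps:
z = 63 + 7*I*√1830862 (z = 63 + 7*√(-49218 - 1781644) = 63 + 7*√(-1830862) = 63 + 7*(I*√1830862) = 63 + 7*I*√1830862 ≈ 63.0 + 9471.7*I)
y(E) = E² - 1941*E
(398*(434 + 1092) + z)/(4078391 + y(872)) = (398*(434 + 1092) + (63 + 7*I*√1830862))/(4078391 + 872*(-1941 + 872)) = (398*1526 + (63 + 7*I*√1830862))/(4078391 + 872*(-1069)) = (607348 + (63 + 7*I*√1830862))/(4078391 - 932168) = (607411 + 7*I*√1830862)/3146223 = (607411 + 7*I*√1830862)*(1/3146223) = 607411/3146223 + 7*I*√1830862/3146223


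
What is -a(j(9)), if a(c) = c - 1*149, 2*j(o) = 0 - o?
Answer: 307/2 ≈ 153.50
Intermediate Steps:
j(o) = -o/2 (j(o) = (0 - o)/2 = (-o)/2 = -o/2)
a(c) = -149 + c (a(c) = c - 149 = -149 + c)
-a(j(9)) = -(-149 - 1/2*9) = -(-149 - 9/2) = -1*(-307/2) = 307/2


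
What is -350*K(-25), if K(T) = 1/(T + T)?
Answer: 7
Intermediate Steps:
K(T) = 1/(2*T)
-350*K(-25) = -175/(-25) = -175*(-1)/25 = -350*(-1/50) = 7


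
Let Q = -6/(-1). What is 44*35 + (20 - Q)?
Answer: 1554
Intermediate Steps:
Q = 6 (Q = -6*(-1) = 6)
44*35 + (20 - Q) = 44*35 + (20 - 1*6) = 1540 + (20 - 6) = 1540 + 14 = 1554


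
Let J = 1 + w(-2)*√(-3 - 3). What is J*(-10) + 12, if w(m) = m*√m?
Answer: 2 - 40*√3 ≈ -67.282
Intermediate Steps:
w(m) = m^(3/2)
J = 1 + 4*√3 (J = 1 + (-2)^(3/2)*√(-3 - 3) = 1 + (-2*I*√2)*√(-6) = 1 + (-2*I*√2)*(I*√6) = 1 + 4*√3 ≈ 7.9282)
J*(-10) + 12 = (1 + 4*√3)*(-10) + 12 = (-10 - 40*√3) + 12 = 2 - 40*√3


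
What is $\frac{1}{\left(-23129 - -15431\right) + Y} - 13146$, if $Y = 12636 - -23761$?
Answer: $- \frac{377277053}{28699} \approx -13146.0$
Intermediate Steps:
$Y = 36397$ ($Y = 12636 + 23761 = 36397$)
$\frac{1}{\left(-23129 - -15431\right) + Y} - 13146 = \frac{1}{\left(-23129 - -15431\right) + 36397} - 13146 = \frac{1}{\left(-23129 + 15431\right) + 36397} - 13146 = \frac{1}{-7698 + 36397} - 13146 = \frac{1}{28699} - 13146 = - \frac{377277053}{28699}$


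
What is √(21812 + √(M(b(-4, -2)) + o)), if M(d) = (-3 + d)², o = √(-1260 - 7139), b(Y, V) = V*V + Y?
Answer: √(21812 + √(9 + I*√8399)) ≈ 147.71 + 0.022*I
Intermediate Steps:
b(Y, V) = Y + V² (b(Y, V) = V² + Y = Y + V²)
o = I*√8399 (o = √(-8399) = I*√8399 ≈ 91.646*I)
√(21812 + √(M(b(-4, -2)) + o)) = √(21812 + √((-3 + (-4 + (-2)²))² + I*√8399)) = √(21812 + √((-3 + (-4 + 4))² + I*√8399)) = √(21812 + √((-3 + 0)² + I*√8399)) = √(21812 + √((-3)² + I*√8399)) = √(21812 + √(9 + I*√8399))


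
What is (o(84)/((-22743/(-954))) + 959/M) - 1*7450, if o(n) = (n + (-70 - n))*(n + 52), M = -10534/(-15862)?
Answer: -12178919601/1901387 ≈ -6405.3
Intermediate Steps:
M = 5267/7931 (M = -10534*(-1/15862) = 5267/7931 ≈ 0.66410)
o(n) = -3640 - 70*n (o(n) = -70*(52 + n) = -3640 - 70*n)
(o(84)/((-22743/(-954))) + 959/M) - 1*7450 = ((-3640 - 70*84)/((-22743/(-954))) + 959/(5267/7931)) - 1*7450 = ((-3640 - 5880)/((-22743*(-1/954))) + 959*(7931/5267)) - 7450 = (-9520/2527/106 + 7605829/5267) - 7450 = (-9520*106/2527 + 7605829/5267) - 7450 = (-144160/361 + 7605829/5267) - 7450 = 1986413549/1901387 - 7450 = -12178919601/1901387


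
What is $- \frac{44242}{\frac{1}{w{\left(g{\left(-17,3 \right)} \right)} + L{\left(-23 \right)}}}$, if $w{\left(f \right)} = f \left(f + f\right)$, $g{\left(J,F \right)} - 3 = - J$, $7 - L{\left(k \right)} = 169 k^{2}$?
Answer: $3919575748$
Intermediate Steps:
$L{\left(k \right)} = 7 - 169 k^{2}$
$g{\left(J,F \right)} = 3 - J$
$w{\left(f \right)} = 2 f^{2}$ ($w{\left(f \right)} = f 2 f = 2 f^{2}$)
$- \frac{44242}{\frac{1}{w{\left(g{\left(-17,3 \right)} \right)} + L{\left(-23 \right)}}} = - \frac{44242}{\frac{1}{2 \left(3 - -17\right)^{2} + \left(7 - 169 \left(-23\right)^{2}\right)}} = - \frac{44242}{\frac{1}{2 \left(3 + 17\right)^{2} + \left(7 - 89401\right)}} = - \frac{44242}{\frac{1}{2 \cdot 20^{2} + \left(7 - 89401\right)}} = - \frac{44242}{\frac{1}{2 \cdot 400 - 89394}} = - \frac{44242}{\frac{1}{800 - 89394}} = - \frac{44242}{\frac{1}{-88594}} = - \frac{44242}{- \frac{1}{88594}} = \left(-44242\right) \left(-88594\right) = 3919575748$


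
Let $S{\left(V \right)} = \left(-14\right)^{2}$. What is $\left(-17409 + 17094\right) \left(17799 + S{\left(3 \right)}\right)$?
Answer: $-5668425$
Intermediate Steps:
$S{\left(V \right)} = 196$
$\left(-17409 + 17094\right) \left(17799 + S{\left(3 \right)}\right) = \left(-17409 + 17094\right) \left(17799 + 196\right) = \left(-315\right) 17995 = -5668425$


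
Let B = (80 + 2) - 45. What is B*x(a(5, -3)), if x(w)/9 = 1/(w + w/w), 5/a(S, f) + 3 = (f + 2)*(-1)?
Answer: -222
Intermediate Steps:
a(S, f) = 5/(-5 - f) (a(S, f) = 5/(-3 + (f + 2)*(-1)) = 5/(-3 + (2 + f)*(-1)) = 5/(-3 + (-2 - f)) = 5/(-5 - f))
B = 37 (B = 82 - 45 = 37)
x(w) = 9/(1 + w) (x(w) = 9/(w + w/w) = 9/(w + 1) = 9/(1 + w))
B*x(a(5, -3)) = 37*(9/(1 - 5/(5 - 3))) = 37*(9/(1 - 5/2)) = 37*(9/(-3/2)) = 37*(9*(-2/3)) = 37*(-6) = -222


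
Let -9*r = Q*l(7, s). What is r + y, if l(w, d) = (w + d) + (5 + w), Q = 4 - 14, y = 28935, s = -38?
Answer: 260225/9 ≈ 28914.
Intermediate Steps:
Q = -10
l(w, d) = 5 + d + 2*w (l(w, d) = (d + w) + (5 + w) = 5 + d + 2*w)
r = -190/9 (r = -(-10)*(5 - 38 + 2*7)/9 = -(-10)*(5 - 38 + 14)/9 = -(-10)*(-19)/9 = -1/9*190 = -190/9 ≈ -21.111)
r + y = -190/9 + 28935 = 260225/9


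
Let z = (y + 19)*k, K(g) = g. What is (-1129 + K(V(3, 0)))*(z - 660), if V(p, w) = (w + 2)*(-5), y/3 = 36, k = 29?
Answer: -3443197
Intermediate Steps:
y = 108 (y = 3*36 = 108)
V(p, w) = -10 - 5*w (V(p, w) = (2 + w)*(-5) = -10 - 5*w)
z = 3683 (z = (108 + 19)*29 = 127*29 = 3683)
(-1129 + K(V(3, 0)))*(z - 660) = (-1129 + (-10 - 5*0))*(3683 - 660) = (-1129 + (-10 + 0))*3023 = (-1129 - 10)*3023 = -1139*3023 = -3443197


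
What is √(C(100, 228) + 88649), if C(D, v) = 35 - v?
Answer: 2*√22114 ≈ 297.42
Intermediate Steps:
√(C(100, 228) + 88649) = √((35 - 1*228) + 88649) = √((35 - 228) + 88649) = √(-193 + 88649) = √88456 = 2*√22114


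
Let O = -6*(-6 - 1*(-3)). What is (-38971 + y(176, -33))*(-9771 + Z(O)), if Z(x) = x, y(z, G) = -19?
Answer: 380269470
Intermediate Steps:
O = 18 (O = -6*(-6 + 3) = -6*(-3) = 18)
(-38971 + y(176, -33))*(-9771 + Z(O)) = (-38971 - 19)*(-9771 + 18) = -38990*(-9753) = 380269470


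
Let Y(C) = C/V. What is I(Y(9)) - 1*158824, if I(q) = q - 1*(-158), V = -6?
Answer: -317335/2 ≈ -1.5867e+5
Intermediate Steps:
Y(C) = -C/6 (Y(C) = C/(-6) = C*(-⅙) = -C/6)
I(q) = 158 + q (I(q) = q + 158 = 158 + q)
I(Y(9)) - 1*158824 = (158 - ⅙*9) - 1*158824 = (158 - 3/2) - 158824 = 313/2 - 158824 = -317335/2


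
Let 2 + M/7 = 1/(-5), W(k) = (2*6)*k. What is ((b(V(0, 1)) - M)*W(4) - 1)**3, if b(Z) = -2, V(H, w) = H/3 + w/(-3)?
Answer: 33107082931/125 ≈ 2.6486e+8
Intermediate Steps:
V(H, w) = -w/3 + H/3 (V(H, w) = H*(1/3) + w*(-1/3) = H/3 - w/3 = -w/3 + H/3)
W(k) = 12*k
M = -77/5 (M = -14 + 7*(1/(-5)) = -14 + 7*(1*(-1/5)) = -14 + 7*(-1/5) = -14 - 7/5 = -77/5 ≈ -15.400)
((b(V(0, 1)) - M)*W(4) - 1)**3 = ((-2 - 1*(-77/5))*(12*4) - 1)**3 = ((-2 + 77/5)*48 - 1)**3 = ((67/5)*48 - 1)**3 = (3216/5 - 1)**3 = (3211/5)**3 = 33107082931/125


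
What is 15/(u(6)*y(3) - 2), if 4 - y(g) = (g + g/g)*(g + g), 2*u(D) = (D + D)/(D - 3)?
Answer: -5/14 ≈ -0.35714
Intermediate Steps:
u(D) = D/(-3 + D) (u(D) = ((D + D)/(D - 3))/2 = ((2*D)/(-3 + D))/2 = (2*D/(-3 + D))/2 = D/(-3 + D))
y(g) = 4 - 2*g*(1 + g) (y(g) = 4 - (g + g/g)*(g + g) = 4 - (g + 1)*2*g = 4 - (1 + g)*2*g = 4 - 2*g*(1 + g))
15/(u(6)*y(3) - 2) = 15/((6/(-3 + 6))*(4 - 2*3 - 2*3²) - 2) = 15/((6/3)*(4 - 6 - 2*9) - 2) = 15/((6*(⅓))*(4 - 6 - 18) - 2) = 15/(2*(-20) - 2) = 15/(-40 - 2) = 15/(-42) = -1/42*15 = -5/14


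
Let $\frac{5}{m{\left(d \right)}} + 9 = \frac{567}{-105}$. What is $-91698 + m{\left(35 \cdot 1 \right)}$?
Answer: $- \frac{6602281}{72} \approx -91698.0$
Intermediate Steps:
$m{\left(d \right)} = - \frac{25}{72}$ ($m{\left(d \right)} = \frac{5}{-9 + \frac{567}{-105}} = \frac{5}{-9 + 567 \left(- \frac{1}{105}\right)} = \frac{5}{-9 - \frac{27}{5}} = \frac{5}{- \frac{72}{5}} = 5 \left(- \frac{5}{72}\right) = - \frac{25}{72}$)
$-91698 + m{\left(35 \cdot 1 \right)} = -91698 - \frac{25}{72} = - \frac{6602281}{72}$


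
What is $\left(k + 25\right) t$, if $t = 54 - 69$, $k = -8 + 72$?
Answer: $-1335$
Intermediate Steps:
$k = 64$
$t = -15$
$\left(k + 25\right) t = \left(64 + 25\right) \left(-15\right) = 89 \left(-15\right) = -1335$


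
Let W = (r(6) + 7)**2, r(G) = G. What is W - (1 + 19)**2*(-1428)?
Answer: 571369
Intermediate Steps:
W = 169 (W = (6 + 7)**2 = 13**2 = 169)
W - (1 + 19)**2*(-1428) = 169 - (1 + 19)**2*(-1428) = 169 - 1*20**2*(-1428) = 169 - 1*400*(-1428) = 169 - 400*(-1428) = 169 + 571200 = 571369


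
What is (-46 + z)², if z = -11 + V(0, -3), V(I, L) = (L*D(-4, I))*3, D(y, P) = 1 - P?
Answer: 4356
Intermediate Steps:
V(I, L) = 3*L*(1 - I) (V(I, L) = (L*(1 - I))*3 = 3*L*(1 - I))
z = -20 (z = -11 + 3*(-3)*(1 - 1*0) = -11 + 3*(-3)*(1 + 0) = -11 + 3*(-3)*1 = -11 - 9 = -20)
(-46 + z)² = (-46 - 20)² = (-66)² = 4356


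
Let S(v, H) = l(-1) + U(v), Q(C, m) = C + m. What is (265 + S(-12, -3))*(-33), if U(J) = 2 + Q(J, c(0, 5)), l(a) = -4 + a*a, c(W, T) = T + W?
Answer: -8481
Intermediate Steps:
l(a) = -4 + a²
U(J) = 7 + J (U(J) = 2 + (J + (5 + 0)) = 2 + (J + 5) = 2 + (5 + J) = 7 + J)
S(v, H) = 4 + v (S(v, H) = (-4 + (-1)²) + (7 + v) = (-4 + 1) + (7 + v) = -3 + (7 + v) = 4 + v)
(265 + S(-12, -3))*(-33) = (265 + (4 - 12))*(-33) = (265 - 8)*(-33) = 257*(-33) = -8481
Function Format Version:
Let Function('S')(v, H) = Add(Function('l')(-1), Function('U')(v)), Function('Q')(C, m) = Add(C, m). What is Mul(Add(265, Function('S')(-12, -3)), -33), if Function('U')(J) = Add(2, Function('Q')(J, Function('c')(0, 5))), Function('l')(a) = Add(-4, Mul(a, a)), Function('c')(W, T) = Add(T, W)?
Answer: -8481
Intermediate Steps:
Function('l')(a) = Add(-4, Pow(a, 2))
Function('U')(J) = Add(7, J) (Function('U')(J) = Add(2, Add(J, Add(5, 0))) = Add(2, Add(J, 5)) = Add(2, Add(5, J)) = Add(7, J))
Function('S')(v, H) = Add(4, v) (Function('S')(v, H) = Add(Add(-4, Pow(-1, 2)), Add(7, v)) = Add(Add(-4, 1), Add(7, v)) = Add(-3, Add(7, v)) = Add(4, v))
Mul(Add(265, Function('S')(-12, -3)), -33) = Mul(Add(265, Add(4, -12)), -33) = Mul(Add(265, -8), -33) = Mul(257, -33) = -8481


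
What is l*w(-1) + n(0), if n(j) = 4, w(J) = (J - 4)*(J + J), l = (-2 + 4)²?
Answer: 44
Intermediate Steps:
l = 4 (l = 2² = 4)
w(J) = 2*J*(-4 + J) (w(J) = (-4 + J)*(2*J) = 2*J*(-4 + J))
l*w(-1) + n(0) = 4*(2*(-1)*(-4 - 1)) + 4 = 4*(2*(-1)*(-5)) + 4 = 4*10 + 4 = 40 + 4 = 44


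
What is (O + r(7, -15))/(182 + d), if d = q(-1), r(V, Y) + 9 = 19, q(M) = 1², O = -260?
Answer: -250/183 ≈ -1.3661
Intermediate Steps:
q(M) = 1
r(V, Y) = 10 (r(V, Y) = -9 + 19 = 10)
d = 1
(O + r(7, -15))/(182 + d) = (-260 + 10)/(182 + 1) = -250/183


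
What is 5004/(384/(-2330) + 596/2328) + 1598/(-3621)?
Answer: 10178504486/185523 ≈ 54864.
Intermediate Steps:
5004/(384/(-2330) + 596/2328) + 1598/(-3621) = 5004/(384*(-1/2330) + 596*(1/2328)) + 1598*(-1/3621) = 5004/(-192/1165 + 149/582) - 94/213 = 5004/(61841/678030) - 94/213 = 5004*(678030/61841) - 94/213 = 3392862120/61841 - 94/213 = 10178504486/185523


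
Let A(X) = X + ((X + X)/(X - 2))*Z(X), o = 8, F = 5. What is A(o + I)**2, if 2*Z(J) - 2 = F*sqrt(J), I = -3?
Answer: 1250/3 + 1250*sqrt(5)/9 ≈ 727.23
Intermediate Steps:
Z(J) = 1 + 5*sqrt(J)/2 (Z(J) = 1 + (5*sqrt(J))/2 = 1 + 5*sqrt(J)/2)
A(X) = X + 2*X*(1 + 5*sqrt(X)/2)/(-2 + X) (A(X) = X + ((X + X)/(X - 2))*(1 + 5*sqrt(X)/2) = X + ((2*X)/(-2 + X))*(1 + 5*sqrt(X)/2) = X + (2*X/(-2 + X))*(1 + 5*sqrt(X)/2) = X + 2*X*(1 + 5*sqrt(X)/2)/(-2 + X))
A(o + I)**2 = ((8 - 3)*((8 - 3) + 5*sqrt(8 - 3))/(-2 + (8 - 3)))**2 = (5*(5 + 5*sqrt(5))/(-2 + 5))**2 = (5*(5 + 5*sqrt(5))/3)**2 = (5*(1/3)*(5 + 5*sqrt(5)))**2 = (25/3 + 25*sqrt(5)/3)**2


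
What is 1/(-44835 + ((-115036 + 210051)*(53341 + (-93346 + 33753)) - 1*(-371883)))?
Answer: -1/593706732 ≈ -1.6843e-9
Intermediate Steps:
1/(-44835 + ((-115036 + 210051)*(53341 + (-93346 + 33753)) - 1*(-371883))) = 1/(-44835 + (95015*(53341 - 59593) + 371883)) = 1/(-44835 + (95015*(-6252) + 371883)) = 1/(-44835 + (-594033780 + 371883)) = 1/(-44835 - 593661897) = 1/(-593706732) = -1/593706732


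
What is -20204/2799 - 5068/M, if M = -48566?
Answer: -69074438/9709731 ≈ -7.1139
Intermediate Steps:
-20204/2799 - 5068/M = -20204/2799 - 5068/(-48566) = -20204*1/2799 - 5068*(-1/48566) = -20204/2799 + 362/3469 = -69074438/9709731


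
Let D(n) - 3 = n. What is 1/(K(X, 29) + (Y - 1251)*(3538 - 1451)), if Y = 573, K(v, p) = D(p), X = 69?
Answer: -1/1414954 ≈ -7.0674e-7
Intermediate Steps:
D(n) = 3 + n
K(v, p) = 3 + p
1/(K(X, 29) + (Y - 1251)*(3538 - 1451)) = 1/((3 + 29) + (573 - 1251)*(3538 - 1451)) = 1/(32 - 678*2087) = 1/(32 - 1414986) = 1/(-1414954) = -1/1414954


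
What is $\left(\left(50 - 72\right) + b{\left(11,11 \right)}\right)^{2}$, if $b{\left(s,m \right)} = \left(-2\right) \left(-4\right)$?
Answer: $196$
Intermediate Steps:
$b{\left(s,m \right)} = 8$
$\left(\left(50 - 72\right) + b{\left(11,11 \right)}\right)^{2} = \left(\left(50 - 72\right) + 8\right)^{2} = \left(-22 + 8\right)^{2} = \left(-14\right)^{2} = 196$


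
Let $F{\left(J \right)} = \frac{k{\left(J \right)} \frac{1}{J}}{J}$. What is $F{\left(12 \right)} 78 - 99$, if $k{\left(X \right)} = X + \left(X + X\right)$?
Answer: $- \frac{159}{2} \approx -79.5$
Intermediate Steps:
$k{\left(X \right)} = 3 X$ ($k{\left(X \right)} = X + 2 X = 3 X$)
$F{\left(J \right)} = \frac{3}{J}$ ($F{\left(J \right)} = \frac{3 J \frac{1}{J}}{J} = \frac{3}{J}$)
$F{\left(12 \right)} 78 - 99 = \frac{3}{12} \cdot 78 - 99 = 3 \cdot \frac{1}{12} \cdot 78 - 99 = \frac{1}{4} \cdot 78 - 99 = \frac{39}{2} - 99 = - \frac{159}{2}$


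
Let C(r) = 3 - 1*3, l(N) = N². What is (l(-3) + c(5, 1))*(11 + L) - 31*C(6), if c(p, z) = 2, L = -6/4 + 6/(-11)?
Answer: 197/2 ≈ 98.500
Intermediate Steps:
L = -45/22 (L = -6*¼ + 6*(-1/11) = -3/2 - 6/11 = -45/22 ≈ -2.0455)
C(r) = 0 (C(r) = 3 - 3 = 0)
(l(-3) + c(5, 1))*(11 + L) - 31*C(6) = ((-3)² + 2)*(11 - 45/22) - 31*0 = (9 + 2)*(197/22) + 0 = 11*(197/22) + 0 = 197/2 + 0 = 197/2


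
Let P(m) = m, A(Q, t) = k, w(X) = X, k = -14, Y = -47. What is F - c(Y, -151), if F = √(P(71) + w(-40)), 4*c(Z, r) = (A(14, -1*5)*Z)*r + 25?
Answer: 99333/4 + √31 ≈ 24839.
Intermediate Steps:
A(Q, t) = -14
c(Z, r) = 25/4 - 7*Z*r/2 (c(Z, r) = ((-14*Z)*r + 25)/4 = (-14*Z*r + 25)/4 = (25 - 14*Z*r)/4 = 25/4 - 7*Z*r/2)
F = √31 (F = √(71 - 40) = √31 ≈ 5.5678)
F - c(Y, -151) = √31 - (25/4 - 7/2*(-47)*(-151)) = √31 - (25/4 - 49679/2) = √31 - 1*(-99333/4) = √31 + 99333/4 = 99333/4 + √31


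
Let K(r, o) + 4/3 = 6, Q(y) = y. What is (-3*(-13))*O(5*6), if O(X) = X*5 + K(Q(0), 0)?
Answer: 6032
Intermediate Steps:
K(r, o) = 14/3 (K(r, o) = -4/3 + 6 = 14/3)
O(X) = 14/3 + 5*X (O(X) = X*5 + 14/3 = 5*X + 14/3 = 14/3 + 5*X)
(-3*(-13))*O(5*6) = (-3*(-13))*(14/3 + 5*(5*6)) = 39*(14/3 + 5*30) = 39*(14/3 + 150) = 39*(464/3) = 6032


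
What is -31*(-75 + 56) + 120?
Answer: 709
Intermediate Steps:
-31*(-75 + 56) + 120 = -31*(-19) + 120 = 589 + 120 = 709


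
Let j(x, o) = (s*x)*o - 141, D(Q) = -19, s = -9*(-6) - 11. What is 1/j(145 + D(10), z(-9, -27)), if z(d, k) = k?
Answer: -1/146427 ≈ -6.8293e-6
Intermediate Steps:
s = 43 (s = 54 - 11 = 43)
j(x, o) = -141 + 43*o*x (j(x, o) = (43*x)*o - 141 = 43*o*x - 141 = -141 + 43*o*x)
1/j(145 + D(10), z(-9, -27)) = 1/(-141 + 43*(-27)*(145 - 19)) = 1/(-141 + 43*(-27)*126) = 1/(-141 - 146286) = 1/(-146427) = -1/146427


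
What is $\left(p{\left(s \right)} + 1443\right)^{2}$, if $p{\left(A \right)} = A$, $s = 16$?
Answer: $2128681$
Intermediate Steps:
$\left(p{\left(s \right)} + 1443\right)^{2} = \left(16 + 1443\right)^{2} = 1459^{2} = 2128681$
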